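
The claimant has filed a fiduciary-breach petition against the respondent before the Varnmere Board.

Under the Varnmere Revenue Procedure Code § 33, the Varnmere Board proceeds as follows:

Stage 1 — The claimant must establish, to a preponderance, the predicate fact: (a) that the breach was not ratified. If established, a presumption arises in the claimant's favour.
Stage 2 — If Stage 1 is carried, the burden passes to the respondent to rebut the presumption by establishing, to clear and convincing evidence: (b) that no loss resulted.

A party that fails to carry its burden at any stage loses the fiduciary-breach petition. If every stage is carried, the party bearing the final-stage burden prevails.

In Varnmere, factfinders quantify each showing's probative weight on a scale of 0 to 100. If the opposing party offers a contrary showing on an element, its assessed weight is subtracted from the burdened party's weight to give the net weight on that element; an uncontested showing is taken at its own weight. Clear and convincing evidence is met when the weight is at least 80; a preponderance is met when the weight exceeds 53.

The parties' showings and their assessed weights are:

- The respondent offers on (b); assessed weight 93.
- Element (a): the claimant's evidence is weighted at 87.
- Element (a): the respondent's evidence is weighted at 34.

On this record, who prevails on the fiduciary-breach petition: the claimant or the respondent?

Stage 1 — burden on claimant; standard: a preponderance (weight exceeds 53).
    (a): 87 − 34 = 53 ≤ 53 [not met]
  Not every element is met, so the claimant fails to carry Stage 1.
So the respondent prevails.

respondent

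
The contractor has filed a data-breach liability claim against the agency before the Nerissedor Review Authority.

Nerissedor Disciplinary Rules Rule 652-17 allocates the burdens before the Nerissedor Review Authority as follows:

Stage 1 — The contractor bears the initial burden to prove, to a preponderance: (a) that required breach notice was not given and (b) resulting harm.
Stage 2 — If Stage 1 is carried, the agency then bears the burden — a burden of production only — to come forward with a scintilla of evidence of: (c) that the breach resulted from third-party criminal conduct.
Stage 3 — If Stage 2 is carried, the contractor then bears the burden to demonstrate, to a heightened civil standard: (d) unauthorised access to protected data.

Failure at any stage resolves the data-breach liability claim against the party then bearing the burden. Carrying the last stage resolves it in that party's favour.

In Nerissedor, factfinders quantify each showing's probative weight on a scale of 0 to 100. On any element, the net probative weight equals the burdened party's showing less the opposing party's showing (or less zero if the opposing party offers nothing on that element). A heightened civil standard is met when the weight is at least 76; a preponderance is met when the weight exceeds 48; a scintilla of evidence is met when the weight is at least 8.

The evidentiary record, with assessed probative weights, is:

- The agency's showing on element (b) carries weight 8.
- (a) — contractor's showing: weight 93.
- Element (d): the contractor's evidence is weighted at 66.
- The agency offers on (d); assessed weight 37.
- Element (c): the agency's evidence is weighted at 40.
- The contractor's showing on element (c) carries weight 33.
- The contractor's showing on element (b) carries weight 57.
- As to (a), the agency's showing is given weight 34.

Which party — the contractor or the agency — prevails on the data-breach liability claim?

contractor

Stage 1 — burden on contractor; standard: a preponderance (weight exceeds 48).
    (a): 93 − 34 = 59 > 48 [met]
    (b): 57 − 8 = 49 > 48 [met]
  All elements met. The burden passes to the agency.
Stage 2 — burden on agency; standard: a scintilla of evidence (weight is at least 8).
    (c): 40 − 33 = 7 < 8 [not met]
  Not every element is met, so the agency fails to carry Stage 2.
So the contractor prevails.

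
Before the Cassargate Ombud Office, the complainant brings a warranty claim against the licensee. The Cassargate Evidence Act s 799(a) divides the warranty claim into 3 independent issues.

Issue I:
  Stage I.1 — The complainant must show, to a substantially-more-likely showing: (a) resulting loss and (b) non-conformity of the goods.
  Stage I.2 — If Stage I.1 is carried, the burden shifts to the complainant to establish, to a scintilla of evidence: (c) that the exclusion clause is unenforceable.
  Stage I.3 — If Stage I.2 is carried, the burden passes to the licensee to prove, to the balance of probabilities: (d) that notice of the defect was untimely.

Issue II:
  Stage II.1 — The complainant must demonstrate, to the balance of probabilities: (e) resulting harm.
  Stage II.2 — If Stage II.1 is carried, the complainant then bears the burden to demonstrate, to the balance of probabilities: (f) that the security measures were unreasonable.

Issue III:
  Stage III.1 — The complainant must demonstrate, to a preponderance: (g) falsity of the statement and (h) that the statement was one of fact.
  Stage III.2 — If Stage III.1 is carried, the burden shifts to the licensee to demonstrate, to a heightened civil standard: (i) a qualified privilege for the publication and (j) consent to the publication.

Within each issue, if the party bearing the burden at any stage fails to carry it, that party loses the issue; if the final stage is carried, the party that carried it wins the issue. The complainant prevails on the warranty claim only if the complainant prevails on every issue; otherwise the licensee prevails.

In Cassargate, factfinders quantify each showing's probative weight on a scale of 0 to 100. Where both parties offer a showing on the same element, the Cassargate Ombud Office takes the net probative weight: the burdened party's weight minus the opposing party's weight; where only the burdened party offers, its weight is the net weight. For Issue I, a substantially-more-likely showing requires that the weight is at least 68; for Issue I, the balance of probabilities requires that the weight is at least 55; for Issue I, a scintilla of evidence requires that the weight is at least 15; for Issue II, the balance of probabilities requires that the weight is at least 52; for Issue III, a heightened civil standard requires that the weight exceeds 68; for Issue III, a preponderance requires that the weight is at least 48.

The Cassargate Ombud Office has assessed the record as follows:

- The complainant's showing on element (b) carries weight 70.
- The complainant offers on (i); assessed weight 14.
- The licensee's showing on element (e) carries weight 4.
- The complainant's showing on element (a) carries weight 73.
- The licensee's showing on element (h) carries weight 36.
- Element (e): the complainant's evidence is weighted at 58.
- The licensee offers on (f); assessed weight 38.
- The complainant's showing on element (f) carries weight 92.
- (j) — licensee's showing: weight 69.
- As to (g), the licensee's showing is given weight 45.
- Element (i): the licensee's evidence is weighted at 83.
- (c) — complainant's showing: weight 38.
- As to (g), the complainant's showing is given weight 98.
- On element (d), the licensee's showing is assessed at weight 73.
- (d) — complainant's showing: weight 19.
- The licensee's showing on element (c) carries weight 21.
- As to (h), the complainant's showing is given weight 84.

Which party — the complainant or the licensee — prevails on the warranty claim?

licensee

— Issue I —
Stage I.1 — burden on complainant; standard: a substantially-more-likely showing (weight is at least 68).
    (a): 73 ≥ 68 [met]
    (b): 70 ≥ 68 [met]
  All elements met. The complainant retains the burden for Stage I.2.
Stage I.2 — burden on complainant; standard: a scintilla of evidence (weight is at least 15).
    (c): 38 − 21 = 17 ≥ 15 [met]
  All elements met. The burden passes to the licensee.
Stage I.3 — burden on licensee; standard: the balance of probabilities (weight is at least 55).
    (d): 73 − 19 = 54 < 55 [not met]
  The licensee does not carry Stage I.3.
The complainant prevails on this issue.
— Issue II —
Stage II.1 — burden on complainant; standard: the balance of probabilities (weight is at least 52).
    (e): 58 − 4 = 54 ≥ 52 [met]
  All elements met. The complainant retains the burden for Stage II.2.
Stage II.2 — burden on complainant; standard: the balance of probabilities (weight is at least 52).
    (f): 92 − 38 = 54 ≥ 52 [met]
  Stage II.2 carried; the final stage is satisfied.
All stages carried — the complainant prevails on this issue.
— Issue III —
At Stage III.1 the complainant must meet a preponderance (weight is at least 48): on (g) the weight is 98 less the opposing 45 gives net 53, which does reach 48, so (g) meets the standard; on (h) the weight is 84 less the opposing 36 gives net 48, ≥ 48, so (h) meets the standard.
  All elements met. The burden passes to the licensee.
At Stage III.2 the licensee must meet a heightened civil standard (weight exceeds 68): on (i) the weight is 83 less the opposing 14 gives net 69, which does exceed 68, so (i) meets the standard; on (j) the weight is 69, > 68, so (j) meets the standard.
  The licensee carries the last stage.
Every stage carried; the licensee prevails on this issue.
Per-issue: Issue I → complainant; Issue II → complainant; Issue III → licensee. The complainant must prevail on every issue; overall, the licensee prevails.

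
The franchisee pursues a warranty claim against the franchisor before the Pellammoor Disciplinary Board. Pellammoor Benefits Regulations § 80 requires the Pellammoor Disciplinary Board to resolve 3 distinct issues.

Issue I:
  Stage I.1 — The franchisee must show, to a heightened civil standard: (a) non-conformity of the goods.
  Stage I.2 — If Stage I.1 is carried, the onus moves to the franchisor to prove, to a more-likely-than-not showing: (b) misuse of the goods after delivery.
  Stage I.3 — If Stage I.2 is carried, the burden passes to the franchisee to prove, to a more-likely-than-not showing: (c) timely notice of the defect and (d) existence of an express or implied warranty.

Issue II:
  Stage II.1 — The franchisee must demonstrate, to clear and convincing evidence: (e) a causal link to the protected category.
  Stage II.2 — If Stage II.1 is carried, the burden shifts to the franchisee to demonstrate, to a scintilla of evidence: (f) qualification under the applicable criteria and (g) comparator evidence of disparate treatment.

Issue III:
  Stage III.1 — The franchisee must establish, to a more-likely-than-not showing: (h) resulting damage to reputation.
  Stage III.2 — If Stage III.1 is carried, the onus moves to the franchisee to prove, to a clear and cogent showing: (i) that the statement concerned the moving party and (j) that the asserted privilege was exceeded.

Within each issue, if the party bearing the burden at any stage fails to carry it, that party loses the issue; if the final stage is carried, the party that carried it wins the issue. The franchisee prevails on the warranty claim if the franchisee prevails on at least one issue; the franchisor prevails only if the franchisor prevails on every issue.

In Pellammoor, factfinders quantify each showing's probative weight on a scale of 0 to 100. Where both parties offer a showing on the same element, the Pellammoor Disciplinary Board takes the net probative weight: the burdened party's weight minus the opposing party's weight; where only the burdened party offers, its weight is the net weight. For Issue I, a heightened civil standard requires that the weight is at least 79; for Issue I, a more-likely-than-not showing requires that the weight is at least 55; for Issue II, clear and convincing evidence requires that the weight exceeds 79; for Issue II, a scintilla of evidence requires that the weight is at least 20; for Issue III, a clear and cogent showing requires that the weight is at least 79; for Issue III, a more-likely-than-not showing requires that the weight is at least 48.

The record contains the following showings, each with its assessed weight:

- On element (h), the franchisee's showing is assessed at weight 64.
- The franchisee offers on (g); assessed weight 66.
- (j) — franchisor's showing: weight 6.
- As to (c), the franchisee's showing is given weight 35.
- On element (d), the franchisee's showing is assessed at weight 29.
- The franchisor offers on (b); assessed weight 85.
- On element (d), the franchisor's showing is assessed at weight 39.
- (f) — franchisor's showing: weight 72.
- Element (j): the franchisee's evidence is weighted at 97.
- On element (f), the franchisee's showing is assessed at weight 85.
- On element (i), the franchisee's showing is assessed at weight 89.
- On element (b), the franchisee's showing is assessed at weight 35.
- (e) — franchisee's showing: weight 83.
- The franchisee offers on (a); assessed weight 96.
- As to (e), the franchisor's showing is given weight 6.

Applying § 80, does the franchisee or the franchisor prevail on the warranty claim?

— Issue I —
At Stage I.1 the franchisee must meet a heightened civil standard (weight is at least 79): on (a) the weight is 96, which does reach 79, so (a) meets the standard.
  Stage I.1 carried; the burden shifts to the franchisor.
At Stage I.2 the franchisor must meet a more-likely-than-not showing (weight is at least 55): on (b) the weight is 85 less the opposing 35 gives net 50, < 55, so (b) does not meet the standard.
  The franchisor does not carry Stage I.2.
The analysis ends at Stage I.2; the franchisee prevails on this issue.
— Issue II —
Stage II.1 (franchisee, clear and convincing evidence, weight exceeds 79): (e) net 83−6=77 ≤ 79 — fails.
  Stage II.1 not carried; the franchisee fails its burden.
The analysis ends at Stage II.1; the franchisor prevails on this issue.
— Issue III —
Stage III.1 — burden on franchisee; standard: a more-likely-than-not showing (weight is at least 48).
    (h): 64 ≥ 48 [met]
  All elements met. The franchisee retains the burden for Stage III.2.
Stage III.2 — burden on franchisee; standard: a clear and cogent showing (weight is at least 79).
    (i): 89 ≥ 79 [met]
    (j): 97 − 6 = 91 ≥ 79 [met]
  The franchisee carries the last stage.
Every stage carried; the franchisee prevails on this issue.
Per-issue: Issue I → franchisee; Issue II → franchisor; Issue III → franchisee. The franchisee must prevail on at least one issue; overall, the franchisee prevails.

franchisee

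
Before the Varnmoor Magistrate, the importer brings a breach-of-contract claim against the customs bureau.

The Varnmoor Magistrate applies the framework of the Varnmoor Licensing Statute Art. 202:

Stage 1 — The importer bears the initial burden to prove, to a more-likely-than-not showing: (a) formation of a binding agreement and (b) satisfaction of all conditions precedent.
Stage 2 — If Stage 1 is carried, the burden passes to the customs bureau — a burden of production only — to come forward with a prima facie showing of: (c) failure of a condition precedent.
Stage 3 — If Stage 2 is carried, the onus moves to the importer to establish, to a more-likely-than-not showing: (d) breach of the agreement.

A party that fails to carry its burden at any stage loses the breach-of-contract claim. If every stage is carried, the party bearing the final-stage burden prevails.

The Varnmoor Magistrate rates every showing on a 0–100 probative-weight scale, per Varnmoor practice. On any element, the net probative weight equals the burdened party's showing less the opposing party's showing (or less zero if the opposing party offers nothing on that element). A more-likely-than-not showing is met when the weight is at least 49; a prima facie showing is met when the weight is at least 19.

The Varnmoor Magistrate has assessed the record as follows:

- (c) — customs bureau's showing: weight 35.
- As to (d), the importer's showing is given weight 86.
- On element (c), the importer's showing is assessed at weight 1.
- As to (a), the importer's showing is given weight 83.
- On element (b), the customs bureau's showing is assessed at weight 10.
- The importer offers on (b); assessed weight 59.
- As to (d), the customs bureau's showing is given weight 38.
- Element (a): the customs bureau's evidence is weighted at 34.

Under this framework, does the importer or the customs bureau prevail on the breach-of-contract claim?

customs bureau

Stage 1 (importer, a more-likely-than-not showing, weight is at least 49): (a) net 83−34=49 ≥ 49 — meets; (b) net 59−10=49 ≥ 49 — meets.
  Stage 1 is satisfied; the onus moves to the customs bureau.
Stage 2 (customs bureau, a prima facie showing, weight is at least 19): (c) net 35−1=34 ≥ 19 — meets.
  All elements met. The burden passes to the importer.
Stage 3 (importer, a more-likely-than-not showing, weight is at least 49): (d) net 86−38=48 < 49 — fails.
  Not every element is met, so the importer fails to carry Stage 3.
The customs bureau prevails.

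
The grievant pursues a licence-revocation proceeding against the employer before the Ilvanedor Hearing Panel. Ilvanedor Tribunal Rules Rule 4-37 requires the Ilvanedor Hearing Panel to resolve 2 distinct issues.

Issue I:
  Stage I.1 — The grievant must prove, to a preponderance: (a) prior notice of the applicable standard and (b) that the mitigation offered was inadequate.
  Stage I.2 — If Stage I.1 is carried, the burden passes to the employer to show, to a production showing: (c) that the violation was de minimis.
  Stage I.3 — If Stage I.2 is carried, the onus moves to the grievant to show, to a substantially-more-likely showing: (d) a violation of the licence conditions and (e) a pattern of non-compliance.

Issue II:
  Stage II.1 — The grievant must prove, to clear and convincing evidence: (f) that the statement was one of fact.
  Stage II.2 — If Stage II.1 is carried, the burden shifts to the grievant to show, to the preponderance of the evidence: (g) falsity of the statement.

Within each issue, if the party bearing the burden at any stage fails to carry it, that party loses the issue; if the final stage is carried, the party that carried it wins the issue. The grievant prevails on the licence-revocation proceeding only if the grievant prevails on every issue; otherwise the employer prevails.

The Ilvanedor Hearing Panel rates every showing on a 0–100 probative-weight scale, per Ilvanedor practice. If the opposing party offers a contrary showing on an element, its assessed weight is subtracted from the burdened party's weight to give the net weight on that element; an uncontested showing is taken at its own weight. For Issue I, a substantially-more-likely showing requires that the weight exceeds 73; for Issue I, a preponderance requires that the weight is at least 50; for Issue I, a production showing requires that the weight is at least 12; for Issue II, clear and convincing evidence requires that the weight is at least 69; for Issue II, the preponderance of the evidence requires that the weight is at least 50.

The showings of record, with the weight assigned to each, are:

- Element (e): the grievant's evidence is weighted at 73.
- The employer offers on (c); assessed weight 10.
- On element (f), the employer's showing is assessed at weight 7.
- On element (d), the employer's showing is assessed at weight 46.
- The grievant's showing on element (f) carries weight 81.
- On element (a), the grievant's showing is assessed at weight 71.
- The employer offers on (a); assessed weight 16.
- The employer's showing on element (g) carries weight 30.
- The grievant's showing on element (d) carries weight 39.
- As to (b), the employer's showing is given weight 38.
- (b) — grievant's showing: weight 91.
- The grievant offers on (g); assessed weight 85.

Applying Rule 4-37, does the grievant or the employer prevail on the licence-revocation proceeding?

grievant

— Issue I —
Stage I.1 — burden on grievant; standard: a preponderance (weight is at least 50).
    (a): 71 − 16 = 55 ≥ 50 [met]
    (b): 91 − 38 = 53 ≥ 50 [met]
  All elements met. The burden passes to the employer.
Stage I.2 — burden on employer; standard: a production showing (weight is at least 12).
    (c): 10 < 12 [not met]
  Not every element is met, so the employer fails to carry Stage I.2.
The grievant prevails on this issue.
— Issue II —
At Stage II.1 the grievant must meet clear and convincing evidence (weight is at least 69): on (f) the weight is 81 less the opposing 7 gives net 74, which does reach 69, so (f) meets the standard.
  All elements met. The grievant retains the burden for Stage II.2.
At Stage II.2 the grievant must meet the preponderance of the evidence (weight is at least 50): on (g) the weight is 85 less the opposing 30 gives net 55, which does reach 50, so (g) meets the standard.
  Stage II.2 carried; the final stage is satisfied.
All stages carried — the grievant prevails on this issue.
Per-issue: Issue I → grievant; Issue II → grievant. The grievant must prevail on every issue; overall, the grievant prevails.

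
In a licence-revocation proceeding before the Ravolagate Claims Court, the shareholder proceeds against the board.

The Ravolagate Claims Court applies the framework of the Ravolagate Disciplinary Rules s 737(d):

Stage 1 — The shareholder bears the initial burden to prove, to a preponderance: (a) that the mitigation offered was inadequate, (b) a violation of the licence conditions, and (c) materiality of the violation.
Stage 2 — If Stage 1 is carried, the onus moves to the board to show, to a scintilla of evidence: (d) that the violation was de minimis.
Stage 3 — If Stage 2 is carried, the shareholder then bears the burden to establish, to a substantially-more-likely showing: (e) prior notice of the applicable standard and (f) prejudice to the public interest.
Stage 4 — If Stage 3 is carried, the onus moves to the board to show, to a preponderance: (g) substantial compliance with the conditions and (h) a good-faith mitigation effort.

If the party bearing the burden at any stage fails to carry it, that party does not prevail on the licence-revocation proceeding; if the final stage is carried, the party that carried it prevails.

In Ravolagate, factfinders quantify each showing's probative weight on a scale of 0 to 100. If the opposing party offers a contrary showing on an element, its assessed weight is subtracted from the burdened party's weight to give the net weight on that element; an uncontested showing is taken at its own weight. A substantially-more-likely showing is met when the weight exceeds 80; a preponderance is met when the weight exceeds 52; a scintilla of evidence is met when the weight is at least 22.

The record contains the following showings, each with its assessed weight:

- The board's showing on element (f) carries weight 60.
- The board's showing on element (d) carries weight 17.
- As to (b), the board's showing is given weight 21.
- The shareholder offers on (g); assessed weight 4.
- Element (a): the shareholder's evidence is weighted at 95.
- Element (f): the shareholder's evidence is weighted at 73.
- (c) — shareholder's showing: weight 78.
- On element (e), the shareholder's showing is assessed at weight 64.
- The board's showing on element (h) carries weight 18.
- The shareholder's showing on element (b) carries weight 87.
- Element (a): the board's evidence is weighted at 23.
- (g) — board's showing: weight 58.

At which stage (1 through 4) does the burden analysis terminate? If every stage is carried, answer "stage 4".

stage 2

Stage 1 (shareholder, a preponderance, weight exceeds 52): (a) net 95−23=72 > 52 — meets; (b) net 87−21=66 > 52 — meets; (c) 78 > 52 — meets.
  The shareholder carries Stage 1; the board now bears the burden.
Stage 2 (board, a scintilla of evidence, weight is at least 22): (d) 17 < 22 — fails.
  Not every element is met, so the board fails to carry Stage 2.
The analysis ends at Stage 2; the shareholder prevails.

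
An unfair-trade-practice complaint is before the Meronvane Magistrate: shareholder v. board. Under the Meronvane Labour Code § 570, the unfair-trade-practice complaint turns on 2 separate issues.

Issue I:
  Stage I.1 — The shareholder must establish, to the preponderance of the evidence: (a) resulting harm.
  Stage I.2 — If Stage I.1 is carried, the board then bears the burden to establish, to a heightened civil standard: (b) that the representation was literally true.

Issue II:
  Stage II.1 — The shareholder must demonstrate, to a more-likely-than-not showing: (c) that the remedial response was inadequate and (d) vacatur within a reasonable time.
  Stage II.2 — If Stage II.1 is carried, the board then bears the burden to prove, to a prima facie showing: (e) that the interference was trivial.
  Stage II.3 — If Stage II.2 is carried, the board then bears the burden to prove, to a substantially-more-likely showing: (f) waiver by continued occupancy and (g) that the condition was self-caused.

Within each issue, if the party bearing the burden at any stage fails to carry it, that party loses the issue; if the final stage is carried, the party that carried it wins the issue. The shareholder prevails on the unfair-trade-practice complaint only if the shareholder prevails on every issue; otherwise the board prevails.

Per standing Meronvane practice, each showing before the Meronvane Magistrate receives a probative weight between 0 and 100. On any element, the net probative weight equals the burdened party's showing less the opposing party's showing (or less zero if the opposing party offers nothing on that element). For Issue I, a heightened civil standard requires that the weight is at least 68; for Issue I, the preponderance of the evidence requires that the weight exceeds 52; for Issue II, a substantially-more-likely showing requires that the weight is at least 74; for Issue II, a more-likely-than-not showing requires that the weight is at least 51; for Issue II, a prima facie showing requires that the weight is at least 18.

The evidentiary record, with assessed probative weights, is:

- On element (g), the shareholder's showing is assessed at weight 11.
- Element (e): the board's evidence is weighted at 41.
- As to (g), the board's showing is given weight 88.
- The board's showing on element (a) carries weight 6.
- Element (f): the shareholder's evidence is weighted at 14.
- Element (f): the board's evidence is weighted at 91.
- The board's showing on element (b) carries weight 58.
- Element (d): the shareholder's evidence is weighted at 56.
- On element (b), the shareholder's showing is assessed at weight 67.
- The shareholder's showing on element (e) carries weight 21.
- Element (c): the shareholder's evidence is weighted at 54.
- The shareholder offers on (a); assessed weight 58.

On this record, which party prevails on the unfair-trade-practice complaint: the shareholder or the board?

board

— Issue I —
At Stage I.1 the shareholder must meet the preponderance of the evidence (weight exceeds 52): on (a) the weight is 58 less the opposing 6 gives net 52, which does not exceed 52, so (a) does not meet the standard.
  Not every element is met, so the shareholder fails to carry Stage I.1.
The board prevails on this issue.
— Issue II —
Stage II.1 (shareholder, a more-likely-than-not showing, weight is at least 51): (c) 54 ≥ 51 — meets; (d) 56 ≥ 51 — meets.
  The shareholder carries Stage II.1; the board now bears the burden.
Stage II.2 (board, a prima facie showing, weight is at least 18): (e) net 41−21=20 ≥ 18 — meets.
  Stage II.2 is satisfied; the board continues to bear the burden.
Stage II.3 (board, a substantially-more-likely showing, weight is at least 74): (f) net 91−14=77 ≥ 74 — meets; (g) net 88−11=77 ≥ 74 — meets.
  The board carries the last stage.
All stages carried — the board prevails on this issue.
Per-issue: Issue I → board; Issue II → board. The shareholder must prevail on every issue; overall, the board prevails.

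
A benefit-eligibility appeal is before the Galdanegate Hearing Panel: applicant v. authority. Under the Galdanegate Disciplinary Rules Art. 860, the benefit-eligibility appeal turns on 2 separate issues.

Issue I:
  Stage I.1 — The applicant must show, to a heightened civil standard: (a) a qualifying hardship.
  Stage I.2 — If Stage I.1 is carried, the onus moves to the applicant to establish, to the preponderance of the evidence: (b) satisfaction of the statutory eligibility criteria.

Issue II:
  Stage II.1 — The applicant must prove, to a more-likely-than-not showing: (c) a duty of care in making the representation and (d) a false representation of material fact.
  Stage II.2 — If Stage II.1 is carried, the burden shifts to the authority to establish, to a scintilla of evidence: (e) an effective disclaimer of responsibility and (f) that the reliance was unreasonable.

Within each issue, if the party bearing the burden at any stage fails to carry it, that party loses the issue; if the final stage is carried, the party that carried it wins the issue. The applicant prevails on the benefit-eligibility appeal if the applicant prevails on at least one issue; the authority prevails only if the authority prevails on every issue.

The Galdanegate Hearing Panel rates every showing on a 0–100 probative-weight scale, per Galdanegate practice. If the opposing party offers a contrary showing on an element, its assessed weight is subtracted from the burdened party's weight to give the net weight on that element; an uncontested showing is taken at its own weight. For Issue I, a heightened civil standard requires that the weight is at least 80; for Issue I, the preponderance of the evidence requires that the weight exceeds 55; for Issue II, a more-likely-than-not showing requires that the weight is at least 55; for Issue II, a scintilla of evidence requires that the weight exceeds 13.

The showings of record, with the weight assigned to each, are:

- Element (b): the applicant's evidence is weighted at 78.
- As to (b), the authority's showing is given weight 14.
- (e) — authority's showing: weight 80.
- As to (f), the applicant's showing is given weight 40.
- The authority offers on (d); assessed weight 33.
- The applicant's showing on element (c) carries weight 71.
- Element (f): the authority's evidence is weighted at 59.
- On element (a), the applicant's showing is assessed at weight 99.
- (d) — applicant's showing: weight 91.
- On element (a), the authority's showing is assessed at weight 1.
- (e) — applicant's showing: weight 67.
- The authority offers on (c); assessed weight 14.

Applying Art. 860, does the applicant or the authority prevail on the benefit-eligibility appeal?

— Issue I —
At Stage I.1 the applicant must meet a heightened civil standard (weight is at least 80): on (a) the weight is 99 less the opposing 1 gives net 98, ≥ 80, so (a) meets the standard.
  Stage I.1 is satisfied; the applicant continues to bear the burden.
At Stage I.2 the applicant must meet the preponderance of the evidence (weight exceeds 55): on (b) the weight is 78 less the opposing 14 gives net 64, > 55, so (b) meets the standard.
  Stage I.2 carried; the final stage is satisfied.
All stages carried — the applicant prevails on this issue.
— Issue II —
Stage II.1 (applicant, a more-likely-than-not showing, weight is at least 55): (c) net 71−14=57 ≥ 55 — meets; (d) net 91−33=58 ≥ 55 — meets.
  The applicant carries Stage II.1; the authority now bears the burden.
Stage II.2 (authority, a scintilla of evidence, weight exceeds 13): (e) net 80−67=13 ≤ 13 — fails; (f) net 59−40=19 > 13 — meets.
  The authority does not carry Stage II.2.
The analysis ends at Stage II.2; the applicant prevails on this issue.
Per-issue: Issue I → applicant; Issue II → applicant. The applicant must prevail on at least one issue; overall, the applicant prevails.

applicant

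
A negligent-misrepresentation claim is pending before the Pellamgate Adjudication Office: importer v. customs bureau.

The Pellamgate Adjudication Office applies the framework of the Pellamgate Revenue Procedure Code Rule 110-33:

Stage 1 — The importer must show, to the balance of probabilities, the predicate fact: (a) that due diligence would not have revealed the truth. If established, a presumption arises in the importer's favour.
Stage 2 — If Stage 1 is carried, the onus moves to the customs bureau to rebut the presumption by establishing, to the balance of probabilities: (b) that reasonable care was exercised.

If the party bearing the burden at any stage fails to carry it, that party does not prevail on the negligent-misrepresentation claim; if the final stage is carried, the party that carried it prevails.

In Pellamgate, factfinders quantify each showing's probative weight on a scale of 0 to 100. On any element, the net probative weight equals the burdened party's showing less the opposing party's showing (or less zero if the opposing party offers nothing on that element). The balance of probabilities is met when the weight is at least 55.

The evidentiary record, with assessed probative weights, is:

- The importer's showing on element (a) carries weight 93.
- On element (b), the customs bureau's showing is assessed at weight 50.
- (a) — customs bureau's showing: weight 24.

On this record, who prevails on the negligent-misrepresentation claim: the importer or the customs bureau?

importer

Stage 1 (importer, the balance of probabilities, weight is at least 55): (a) net 93−24=69 ≥ 55 — meets.
  All elements met. The burden passes to the customs bureau.
Stage 2 (customs bureau, the balance of probabilities, weight is at least 55): (b) 50 < 55 — fails.
  The customs bureau does not carry Stage 2.
The importer prevails.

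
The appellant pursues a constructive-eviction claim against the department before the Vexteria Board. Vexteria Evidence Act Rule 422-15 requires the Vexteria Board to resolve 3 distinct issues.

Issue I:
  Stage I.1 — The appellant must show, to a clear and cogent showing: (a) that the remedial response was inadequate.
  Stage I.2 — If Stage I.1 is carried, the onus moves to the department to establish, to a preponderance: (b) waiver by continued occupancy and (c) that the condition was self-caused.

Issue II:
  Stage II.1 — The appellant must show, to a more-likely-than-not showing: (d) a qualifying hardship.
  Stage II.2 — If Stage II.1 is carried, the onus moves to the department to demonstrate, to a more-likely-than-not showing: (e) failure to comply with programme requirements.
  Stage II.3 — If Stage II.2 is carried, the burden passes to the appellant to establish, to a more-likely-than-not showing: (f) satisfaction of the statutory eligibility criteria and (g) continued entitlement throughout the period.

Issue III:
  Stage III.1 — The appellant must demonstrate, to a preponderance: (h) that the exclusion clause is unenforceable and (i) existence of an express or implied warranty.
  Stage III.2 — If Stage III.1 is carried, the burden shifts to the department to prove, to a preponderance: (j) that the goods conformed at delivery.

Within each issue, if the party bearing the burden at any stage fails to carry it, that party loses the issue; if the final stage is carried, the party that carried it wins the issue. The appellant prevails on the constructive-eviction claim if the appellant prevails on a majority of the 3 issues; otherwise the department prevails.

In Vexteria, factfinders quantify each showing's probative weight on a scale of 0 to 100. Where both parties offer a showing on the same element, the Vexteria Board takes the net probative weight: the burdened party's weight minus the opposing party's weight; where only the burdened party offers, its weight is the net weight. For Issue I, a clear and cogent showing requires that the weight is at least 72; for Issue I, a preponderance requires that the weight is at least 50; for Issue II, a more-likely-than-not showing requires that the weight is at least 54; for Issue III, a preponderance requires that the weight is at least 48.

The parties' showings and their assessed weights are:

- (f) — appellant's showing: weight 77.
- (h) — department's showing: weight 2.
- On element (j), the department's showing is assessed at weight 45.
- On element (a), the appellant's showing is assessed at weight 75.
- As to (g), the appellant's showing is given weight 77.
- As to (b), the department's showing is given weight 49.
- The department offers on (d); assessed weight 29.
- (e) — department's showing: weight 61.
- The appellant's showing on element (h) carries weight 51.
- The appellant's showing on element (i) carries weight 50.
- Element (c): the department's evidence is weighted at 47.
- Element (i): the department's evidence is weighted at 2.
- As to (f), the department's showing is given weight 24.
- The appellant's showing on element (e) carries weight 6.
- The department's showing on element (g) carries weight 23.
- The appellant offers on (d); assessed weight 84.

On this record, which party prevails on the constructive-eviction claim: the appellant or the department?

appellant

— Issue I —
Stage I.1 (appellant, a clear and cogent showing, weight is at least 72): (a) 75 ≥ 72 — meets.
  All elements met. The burden passes to the department.
Stage I.2 (department, a preponderance, weight is at least 50): (b) 49 < 50 — fails; (c) 47 < 50 — fails.
  Not every element is met, so the department fails to carry Stage I.2.
So the appellant prevails on this issue.
— Issue II —
Stage II.1 — burden on appellant; standard: a more-likely-than-not showing (weight is at least 54).
    (d): 84 − 29 = 55 ≥ 54 [met]
  Stage II.1 is satisfied; the onus moves to the department.
Stage II.2 — burden on department; standard: a more-likely-than-not showing (weight is at least 54).
    (e): 61 − 6 = 55 ≥ 54 [met]
  Stage II.2 carried; the burden shifts to the appellant.
Stage II.3 — burden on appellant; standard: a more-likely-than-not showing (weight is at least 54).
    (f): 77 − 24 = 53 < 54 [not met]
    (g): 77 − 23 = 54 ≥ 54 [met]
  Not every element is met, so the appellant fails to carry Stage II.3.
So the department prevails on this issue.
— Issue III —
Stage III.1 — burden on appellant; standard: a preponderance (weight is at least 48).
    (h): 51 − 2 = 49 ≥ 48 [met]
    (i): 50 − 2 = 48 ≥ 48 [met]
  The appellant carries Stage III.1; the department now bears the burden.
Stage III.2 — burden on department; standard: a preponderance (weight is at least 48).
    (j): 45 < 48 [not met]
  Stage III.2 not carried; the department fails its burden.
So the appellant prevails on this issue.
Per-issue: Issue I → appellant; Issue II → department; Issue III → appellant. The appellant must prevail on a majority of issues; overall, the appellant prevails.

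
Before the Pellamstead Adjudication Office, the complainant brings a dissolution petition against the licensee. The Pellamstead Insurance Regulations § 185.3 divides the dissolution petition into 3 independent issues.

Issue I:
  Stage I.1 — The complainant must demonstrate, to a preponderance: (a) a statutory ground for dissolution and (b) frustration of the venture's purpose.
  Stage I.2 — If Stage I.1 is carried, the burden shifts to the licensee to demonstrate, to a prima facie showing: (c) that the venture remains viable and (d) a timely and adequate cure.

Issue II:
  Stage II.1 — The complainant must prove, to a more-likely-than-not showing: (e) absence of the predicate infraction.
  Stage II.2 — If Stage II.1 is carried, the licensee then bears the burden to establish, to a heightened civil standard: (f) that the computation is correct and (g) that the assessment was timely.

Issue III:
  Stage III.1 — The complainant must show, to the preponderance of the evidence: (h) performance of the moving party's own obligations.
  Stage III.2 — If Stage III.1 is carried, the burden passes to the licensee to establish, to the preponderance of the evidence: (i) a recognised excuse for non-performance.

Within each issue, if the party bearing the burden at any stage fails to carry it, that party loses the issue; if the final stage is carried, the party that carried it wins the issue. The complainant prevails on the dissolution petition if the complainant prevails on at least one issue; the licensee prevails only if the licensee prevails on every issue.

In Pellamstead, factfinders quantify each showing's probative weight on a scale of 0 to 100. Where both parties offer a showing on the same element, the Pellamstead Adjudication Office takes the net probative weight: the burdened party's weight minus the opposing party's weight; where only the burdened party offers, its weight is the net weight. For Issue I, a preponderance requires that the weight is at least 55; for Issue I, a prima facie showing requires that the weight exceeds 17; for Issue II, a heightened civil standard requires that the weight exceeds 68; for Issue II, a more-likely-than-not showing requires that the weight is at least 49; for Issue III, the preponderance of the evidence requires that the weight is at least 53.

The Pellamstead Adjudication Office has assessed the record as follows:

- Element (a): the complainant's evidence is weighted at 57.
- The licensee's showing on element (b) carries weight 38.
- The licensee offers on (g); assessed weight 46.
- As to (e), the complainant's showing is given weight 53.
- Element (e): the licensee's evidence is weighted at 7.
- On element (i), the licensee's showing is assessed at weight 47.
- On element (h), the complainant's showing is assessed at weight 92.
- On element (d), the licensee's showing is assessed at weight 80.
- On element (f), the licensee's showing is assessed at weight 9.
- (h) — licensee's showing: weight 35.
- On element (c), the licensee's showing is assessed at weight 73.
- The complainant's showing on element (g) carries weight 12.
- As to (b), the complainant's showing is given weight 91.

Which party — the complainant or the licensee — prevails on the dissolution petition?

— Issue I —
Stage I.1 (complainant, a preponderance, weight is at least 55): (a) 57 ≥ 55 — meets; (b) net 91−38=53 < 55 — fails.
  Not every element is met, so the complainant fails to carry Stage I.1.
The licensee prevails on this issue.
— Issue II —
Stage II.1 — burden on complainant; standard: a more-likely-than-not showing (weight is at least 49).
    (e): 53 − 7 = 46 < 49 [not met]
  The complainant does not carry Stage II.1.
The analysis ends at Stage II.1; the licensee prevails on this issue.
— Issue III —
Stage III.1 (complainant, the preponderance of the evidence, weight is at least 53): (h) net 92−35=57 ≥ 53 — meets.
  All elements met. The burden passes to the licensee.
Stage III.2 (licensee, the preponderance of the evidence, weight is at least 53): (i) 47 < 53 — fails.
  Not every element is met, so the licensee fails to carry Stage III.2.
So the complainant prevails on this issue.
Per-issue: Issue I → licensee; Issue II → licensee; Issue III → complainant. The complainant must prevail on at least one issue; overall, the complainant prevails.

complainant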